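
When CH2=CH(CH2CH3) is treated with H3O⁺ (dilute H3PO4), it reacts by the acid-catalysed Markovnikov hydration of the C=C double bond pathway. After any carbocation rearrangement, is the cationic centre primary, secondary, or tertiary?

Step 1: Protonation of the alkene by H3O⁺: the π bond acts as the nucleophile and picks up H⁺, giving the more stable (Markovnikov) secondary carbocation. H2O is released.
No single 1,2-shift to an adjacent carbon would give a more-substituted cation, so no rearrangement occurs.

secondary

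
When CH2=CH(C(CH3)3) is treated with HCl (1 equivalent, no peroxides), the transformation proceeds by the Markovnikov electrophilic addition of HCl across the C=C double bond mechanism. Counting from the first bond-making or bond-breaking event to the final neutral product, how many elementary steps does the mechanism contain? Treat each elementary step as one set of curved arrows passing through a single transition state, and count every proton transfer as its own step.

Step 1: Protonation of the alkene by HCl: the π bond acts as the nucleophile and picks up H⁺, giving the more stable (Markovnikov) secondary carbocation. The H–Cl bond breaks heterolytically, releasing Cl⁻.
Step 2: A 1,2-methyl shift from the adjacent tert-butyl carbon moves the positive charge from the secondary centre to an adjacent carbon, generating a more stable tertiary carbocation.
Step 3: Nucleophilic attack by Cl⁻ on the carbocation completes the addition, giving R–Cl.
Total: 3 elementary steps.

3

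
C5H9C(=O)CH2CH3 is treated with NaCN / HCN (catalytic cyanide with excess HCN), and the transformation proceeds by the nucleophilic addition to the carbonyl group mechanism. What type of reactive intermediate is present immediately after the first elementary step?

tetrahedral alkoxide intermediate

Step 1: A lone pair / filled orbital on CN⁻ attacks the electrophilic carbonyl carbon; the π(C=O) electrons shift onto oxygen, producing a tetrahedral alkoxide intermediate.
After step 1 the species present is a tetrahedral alkoxide intermediate.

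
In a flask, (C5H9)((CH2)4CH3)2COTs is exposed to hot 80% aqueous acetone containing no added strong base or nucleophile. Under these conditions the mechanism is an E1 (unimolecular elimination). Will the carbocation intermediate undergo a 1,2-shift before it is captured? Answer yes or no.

The first-formed carbocation is tertiary.
No single 1,2-shift to an adjacent carbon would produce a more-substituted cation than the one already present, so no rearrangement occurs.

no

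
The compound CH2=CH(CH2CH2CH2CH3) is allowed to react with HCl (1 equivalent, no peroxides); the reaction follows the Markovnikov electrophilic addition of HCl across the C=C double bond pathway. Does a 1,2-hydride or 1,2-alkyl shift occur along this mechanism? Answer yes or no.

no

The first-formed carbocation is secondary.
No single 1,2-shift to an adjacent carbon would produce a more-substituted cation than the one already present, so no rearrangement occurs.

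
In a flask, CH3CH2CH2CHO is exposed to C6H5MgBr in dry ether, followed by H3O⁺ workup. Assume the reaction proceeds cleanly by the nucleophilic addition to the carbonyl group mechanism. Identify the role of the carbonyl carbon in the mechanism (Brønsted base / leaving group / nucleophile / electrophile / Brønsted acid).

Step 1: the carbanion-like carbon of C6H5MgBr attacks the sp² carbonyl carbon; the C=O π bond breaks and the electrons end up as a lone pair on the alkoxide oxygen of the tetrahedral intermediate.
The carbonyl carbon accepts an electron pair into an empty or π* orbital — it is the electrophile.

electrophile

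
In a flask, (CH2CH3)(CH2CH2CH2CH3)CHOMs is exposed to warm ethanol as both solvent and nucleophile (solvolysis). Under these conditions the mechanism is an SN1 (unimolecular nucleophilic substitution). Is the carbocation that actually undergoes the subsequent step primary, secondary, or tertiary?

Step 1: Rate-determining heterolysis of the C–O bond gives MsO⁻ and a secondary carbocation.
No single 1,2-shift to an adjacent carbon would give a more-substituted cation, so no rearrangement occurs.

secondary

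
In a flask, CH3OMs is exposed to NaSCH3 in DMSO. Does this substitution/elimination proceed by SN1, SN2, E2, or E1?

Conditions: a methyl substrate with a strong nucleophile in the polar aprotic solvent DMSO.
These conditions are the textbook signature of the SN2 pathway.
An unhindered substrate with a strong nucleophile in a polar aprotic solvent favours one-step backside displacement.

SN2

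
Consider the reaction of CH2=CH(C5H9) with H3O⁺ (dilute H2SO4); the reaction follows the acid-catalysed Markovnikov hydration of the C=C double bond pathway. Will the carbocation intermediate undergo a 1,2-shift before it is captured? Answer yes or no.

yes

The first-formed carbocation is secondary.
The adjacent cyclopentyl carbon already bears 2 other carbon substituents and has a hydrogen to migrate; after a 1,2-hydride shift from that carbon the positive charge sits on a tertiary centre.
Tertiary is more stable than secondary, so the shift occurs.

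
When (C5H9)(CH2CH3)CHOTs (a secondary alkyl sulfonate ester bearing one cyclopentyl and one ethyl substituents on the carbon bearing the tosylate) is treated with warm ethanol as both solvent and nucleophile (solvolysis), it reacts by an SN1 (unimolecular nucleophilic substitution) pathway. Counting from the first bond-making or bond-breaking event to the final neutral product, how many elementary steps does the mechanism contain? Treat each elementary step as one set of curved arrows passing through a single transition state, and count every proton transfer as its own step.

Step 1: Unassisted departure of TsO⁻ (taking the C–O bonding pair) generates a secondary carbocation.
Step 2: Carbocation rearrangement: a 1,2-hydride shift from the adjacent cyclopentyl carbon converts the initially-formed secondary cation into the more stable tertiary cation.
Step 3: Nucleophilic capture: the oxygen of CH3CH2OH bonds to the cationic carbon, producing an oxonium-ion intermediate.
Step 4: A second solvent molecule removes the proton on oxygen, giving the neutral ether product.
Total: 4 elementary steps.

4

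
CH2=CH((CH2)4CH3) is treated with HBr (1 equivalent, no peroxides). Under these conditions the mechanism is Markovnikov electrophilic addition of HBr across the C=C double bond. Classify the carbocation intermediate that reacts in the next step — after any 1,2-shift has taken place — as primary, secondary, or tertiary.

Step 1: Electrophilic addition begins with the π(C=C) electrons forming a bond to the proton of HBr. Following Markovnikov's rule, the resulting cation is secondary. The H–Br bond breaks heterolytically, releasing Br⁻.
No single 1,2-shift to an adjacent carbon would give a more-substituted cation, so no rearrangement occurs.

secondary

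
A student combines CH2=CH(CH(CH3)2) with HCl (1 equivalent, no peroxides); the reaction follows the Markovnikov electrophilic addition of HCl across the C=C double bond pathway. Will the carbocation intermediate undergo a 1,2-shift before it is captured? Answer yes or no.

yes

The first-formed carbocation is secondary.
The adjacent isopropyl carbon already bears 2 other carbon substituents and has a hydrogen to migrate; after a 1,2-hydride shift from that carbon the positive charge sits on a tertiary centre.
Tertiary is more stable than secondary, so the shift occurs.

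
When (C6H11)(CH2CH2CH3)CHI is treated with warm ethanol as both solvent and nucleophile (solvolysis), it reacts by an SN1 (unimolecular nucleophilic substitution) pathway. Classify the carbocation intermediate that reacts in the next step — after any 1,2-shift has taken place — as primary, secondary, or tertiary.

tertiary

Step 1: Ionisation: the C–I σ-bond cleaves heterolytically; both bonding electrons depart with I⁻, leaving a secondary carbocation at the α-carbon.
Step 2: A 1,2-hydride shift from the adjacent cyclohexyl carbon moves the positive charge from the secondary centre to an adjacent carbon, generating a more stable tertiary carbocation.
The cation rearranges from secondary to tertiary via a 1,2-hydride shift from the adjacent cyclohexyl carbon; the tertiary cation is what reacts next.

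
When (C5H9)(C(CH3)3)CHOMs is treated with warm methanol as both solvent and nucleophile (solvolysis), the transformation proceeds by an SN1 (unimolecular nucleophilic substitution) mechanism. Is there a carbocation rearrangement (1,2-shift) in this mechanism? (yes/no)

The first-formed carbocation is secondary.
The adjacent cyclopentyl carbon already bears 2 other carbon substituents and has a hydrogen to migrate; after a 1,2-hydride shift from that carbon the positive charge sits on a tertiary centre.
Tertiary is more stable than secondary, so the shift occurs.

yes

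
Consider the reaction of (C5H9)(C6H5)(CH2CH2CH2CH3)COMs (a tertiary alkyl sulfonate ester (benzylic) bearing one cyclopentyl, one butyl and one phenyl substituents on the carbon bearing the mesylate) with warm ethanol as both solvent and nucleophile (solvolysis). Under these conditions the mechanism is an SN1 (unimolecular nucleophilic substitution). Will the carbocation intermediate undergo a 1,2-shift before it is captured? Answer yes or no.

The first-formed carbocation is tertiary.
No single 1,2-shift to an adjacent carbon would produce a more-substituted cation than the one already present, so no rearrangement occurs.

no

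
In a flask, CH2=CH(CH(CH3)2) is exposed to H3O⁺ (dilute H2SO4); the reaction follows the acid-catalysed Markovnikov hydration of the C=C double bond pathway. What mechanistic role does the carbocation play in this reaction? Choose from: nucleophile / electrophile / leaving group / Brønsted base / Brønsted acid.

Step 3: Water acts as the nucleophile: an oxygen lone pair bonds to the cationic carbon, giving an oxonium-ion intermediate.
The carbocation accepts an electron pair into an empty or π* orbital — it is the electrophile.

electrophile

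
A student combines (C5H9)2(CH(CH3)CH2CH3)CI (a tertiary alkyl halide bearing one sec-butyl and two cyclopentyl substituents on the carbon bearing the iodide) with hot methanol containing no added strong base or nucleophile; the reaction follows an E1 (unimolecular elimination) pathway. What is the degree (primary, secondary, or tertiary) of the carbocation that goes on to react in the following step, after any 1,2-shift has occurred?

tertiary

Step 1: Rate-determining heterolysis of the C–I bond gives I⁻ and a tertiary carbocation.
No single 1,2-shift to an adjacent carbon would give a more-substituted cation, so no rearrangement occurs.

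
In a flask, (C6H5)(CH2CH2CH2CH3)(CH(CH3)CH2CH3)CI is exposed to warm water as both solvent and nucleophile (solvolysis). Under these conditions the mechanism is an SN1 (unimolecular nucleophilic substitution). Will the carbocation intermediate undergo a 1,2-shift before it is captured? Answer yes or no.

no

The first-formed carbocation is tertiary.
No single 1,2-shift to an adjacent carbon would produce a more-substituted cation than the one already present, so no rearrangement occurs.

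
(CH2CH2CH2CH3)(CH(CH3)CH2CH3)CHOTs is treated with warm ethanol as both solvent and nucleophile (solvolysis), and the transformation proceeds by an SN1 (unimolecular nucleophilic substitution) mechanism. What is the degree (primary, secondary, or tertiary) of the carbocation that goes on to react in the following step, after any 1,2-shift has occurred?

tertiary

Step 1: Ionisation: the C–O σ-bond cleaves heterolytically; both bonding electrons depart with TsO⁻, leaving a secondary carbocation at the α-carbon.
Step 2: Carbocation rearrangement: a 1,2-hydride shift from the adjacent sec-butyl carbon converts the initially-formed secondary cation into the more stable tertiary cation.
The cation rearranges from secondary to tertiary via a 1,2-hydride shift from the adjacent sec-butyl carbon; the tertiary cation is what reacts next.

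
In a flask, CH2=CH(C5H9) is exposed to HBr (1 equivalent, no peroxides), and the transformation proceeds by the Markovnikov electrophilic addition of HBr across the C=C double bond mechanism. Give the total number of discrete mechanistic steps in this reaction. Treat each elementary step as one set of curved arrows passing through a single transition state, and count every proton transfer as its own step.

Step 1: Protonation of the alkene by HBr: the π bond acts as the nucleophile and picks up H⁺, giving the more stable (Markovnikov) secondary carbocation. The H–Br bond breaks heterolytically, releasing Br⁻.
Step 2: A 1,2-hydride shift from the adjacent cyclopentyl carbon moves the positive charge from the secondary centre to an adjacent carbon, generating a more stable tertiary carbocation.
Step 3: Br⁻ captures the cation: a lone pair on Br⁻ fills the empty p orbital, producing the alkyl halide product.
Total: 3 elementary steps.

3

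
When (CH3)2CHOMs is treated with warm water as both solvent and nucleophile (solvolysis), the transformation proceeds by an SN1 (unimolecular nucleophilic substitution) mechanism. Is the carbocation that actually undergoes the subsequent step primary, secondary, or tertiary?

Step 1: Ionisation: the C–O σ-bond cleaves heterolytically; both bonding electrons depart with MsO⁻, leaving a secondary carbocation at the α-carbon.
No single 1,2-shift to an adjacent carbon would give a more-substituted cation, so no rearrangement occurs.

secondary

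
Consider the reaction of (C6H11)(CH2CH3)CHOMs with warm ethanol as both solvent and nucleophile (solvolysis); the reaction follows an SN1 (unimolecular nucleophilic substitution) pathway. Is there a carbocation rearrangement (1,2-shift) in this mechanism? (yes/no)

yes

The first-formed carbocation is secondary.
The adjacent cyclohexyl carbon already bears 2 other carbon substituents and has a hydrogen to migrate; after a 1,2-hydride shift from that carbon the positive charge sits on a tertiary centre.
Tertiary is more stable than secondary, so the shift occurs.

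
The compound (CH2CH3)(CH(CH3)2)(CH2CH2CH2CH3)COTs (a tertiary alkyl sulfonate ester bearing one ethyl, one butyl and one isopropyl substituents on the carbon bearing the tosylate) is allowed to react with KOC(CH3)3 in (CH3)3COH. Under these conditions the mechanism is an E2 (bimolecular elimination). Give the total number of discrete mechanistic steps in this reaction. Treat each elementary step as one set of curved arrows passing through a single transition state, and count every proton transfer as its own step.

1

Step 1: Concerted anti-periplanar elimination: (CH3)3CO⁻ abstracts a β-H while TsO⁻ leaves, and the C–H electrons become the new C=C π bond — all in a single transition state.
Total: 1 elementary step.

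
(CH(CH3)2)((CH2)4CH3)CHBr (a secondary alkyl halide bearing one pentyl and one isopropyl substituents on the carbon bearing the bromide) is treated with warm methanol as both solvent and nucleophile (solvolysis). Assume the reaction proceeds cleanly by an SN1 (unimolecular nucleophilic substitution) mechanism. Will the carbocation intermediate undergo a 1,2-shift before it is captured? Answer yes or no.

yes

The first-formed carbocation is secondary.
The adjacent isopropyl carbon already bears 2 other carbon substituents and has a hydrogen to migrate; after a 1,2-hydride shift from that carbon the positive charge sits on a tertiary centre.
Tertiary is more stable than secondary, so the shift occurs.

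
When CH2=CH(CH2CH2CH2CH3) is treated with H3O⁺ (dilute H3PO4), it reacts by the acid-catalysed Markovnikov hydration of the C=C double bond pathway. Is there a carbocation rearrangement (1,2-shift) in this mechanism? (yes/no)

no

The first-formed carbocation is secondary.
No single 1,2-shift to an adjacent carbon would produce a more-substituted cation than the one already present, so no rearrangement occurs.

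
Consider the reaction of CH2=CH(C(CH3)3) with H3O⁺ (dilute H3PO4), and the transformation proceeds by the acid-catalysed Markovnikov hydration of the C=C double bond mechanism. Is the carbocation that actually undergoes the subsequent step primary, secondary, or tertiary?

tertiary

Step 1: Electrophilic addition begins with the π(C=C) electrons forming a bond to the proton of H3O⁺. Following Markovnikov's rule, the resulting cation is secondary. H2O is released.
Step 2: Carbocation rearrangement: a 1,2-methyl shift from the adjacent tert-butyl carbon converts the initially-formed secondary cation into the more stable tertiary cation.
The cation rearranges from secondary to tertiary via a 1,2-methyl shift from the adjacent tert-butyl carbon; the tertiary cation is what reacts next.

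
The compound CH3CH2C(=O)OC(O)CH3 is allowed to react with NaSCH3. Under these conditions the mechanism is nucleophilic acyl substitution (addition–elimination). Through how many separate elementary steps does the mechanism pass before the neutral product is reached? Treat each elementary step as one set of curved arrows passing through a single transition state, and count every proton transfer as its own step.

2

Step 1: Nucleophilic addition of CH3S⁻ to the acyl carbon breaks the π(C=O) bond and yields a tetrahedral, anionic intermediate.
Step 2: Collapse of the tetrahedral intermediate: the alkoxide oxygen pushes its lone pair back to re-form C=O while CH3CO2⁻ leaves.
Total: 2 elementary steps.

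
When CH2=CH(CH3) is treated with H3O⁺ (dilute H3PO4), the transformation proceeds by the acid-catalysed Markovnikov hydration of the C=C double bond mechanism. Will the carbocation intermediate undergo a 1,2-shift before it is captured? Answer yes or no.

The first-formed carbocation is secondary.
No single 1,2-shift to an adjacent carbon would produce a more-substituted cation than the one already present, so no rearrangement occurs.

no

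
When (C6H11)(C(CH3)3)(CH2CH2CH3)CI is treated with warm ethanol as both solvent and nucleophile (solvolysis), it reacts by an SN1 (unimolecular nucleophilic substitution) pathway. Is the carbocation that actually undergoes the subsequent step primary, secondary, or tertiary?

tertiary

Step 1: Ionisation: the C–I σ-bond cleaves heterolytically; both bonding electrons depart with I⁻, leaving a tertiary carbocation at the α-carbon.
No single 1,2-shift to an adjacent carbon would give a more-substituted cation, so no rearrangement occurs.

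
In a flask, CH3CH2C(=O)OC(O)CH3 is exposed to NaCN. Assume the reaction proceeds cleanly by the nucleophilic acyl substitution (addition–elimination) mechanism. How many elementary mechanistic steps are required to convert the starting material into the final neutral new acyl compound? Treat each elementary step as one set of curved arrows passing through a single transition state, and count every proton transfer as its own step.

2

Step 1: CN⁻ adds to the carbonyl carbon; the C=O π electrons shift onto oxygen and a tetrahedral alkoxide intermediate forms.
Step 2: An oxygen lone pair re-forms the C=O π bond as the C–O σ-bond breaks; CH3CO2⁻ is expelled.
Total: 2 elementary steps.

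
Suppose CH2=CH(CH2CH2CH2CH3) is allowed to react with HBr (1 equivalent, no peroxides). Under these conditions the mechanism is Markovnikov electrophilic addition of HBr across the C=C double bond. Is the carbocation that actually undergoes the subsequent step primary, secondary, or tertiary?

Step 1: Protonation of the alkene by HBr: the π bond acts as the nucleophile and picks up H⁺, giving the more stable (Markovnikov) secondary carbocation. The H–Br bond breaks heterolytically, releasing Br⁻.
No single 1,2-shift to an adjacent carbon would give a more-substituted cation, so no rearrangement occurs.

secondary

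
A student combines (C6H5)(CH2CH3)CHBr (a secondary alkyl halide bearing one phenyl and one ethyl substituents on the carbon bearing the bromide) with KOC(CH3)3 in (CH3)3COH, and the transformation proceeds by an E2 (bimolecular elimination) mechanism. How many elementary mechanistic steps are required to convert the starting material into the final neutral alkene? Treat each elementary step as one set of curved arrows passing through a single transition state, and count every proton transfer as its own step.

Step 1: The strong base (CH3)3CO⁻ removes a β-hydrogen; in the same concerted event the electrons of the breaking C–H bond form the new π(C=C) bond and the C–Br σ-bond breaks, expelling Br⁻. Anti-periplanar geometry; one transition state.
Total: 1 elementary step.

1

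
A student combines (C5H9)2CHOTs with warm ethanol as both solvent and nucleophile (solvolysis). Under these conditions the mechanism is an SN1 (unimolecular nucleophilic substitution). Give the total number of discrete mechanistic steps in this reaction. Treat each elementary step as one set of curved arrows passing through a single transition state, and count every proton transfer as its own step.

Step 1: Rate-determining heterolysis of the C–O bond gives TsO⁻ and a secondary carbocation.
Step 2: A hydride (H with its bonding pair) migrates from the adjacent cyclopentyl carbon to the cationic centre — a 1,2-hydride shift — upgrading the secondary cation to a tertiary one.
Step 3: CH3CH2OH donates an oxygen lone pair into the empty p orbital of the cation, giving a protonated ether (an oxonium ion).
Step 4: Proton transfer from the O–H of the oxonium ion to a solvent molecule delivers the neutral ether.
Total: 4 elementary steps.

4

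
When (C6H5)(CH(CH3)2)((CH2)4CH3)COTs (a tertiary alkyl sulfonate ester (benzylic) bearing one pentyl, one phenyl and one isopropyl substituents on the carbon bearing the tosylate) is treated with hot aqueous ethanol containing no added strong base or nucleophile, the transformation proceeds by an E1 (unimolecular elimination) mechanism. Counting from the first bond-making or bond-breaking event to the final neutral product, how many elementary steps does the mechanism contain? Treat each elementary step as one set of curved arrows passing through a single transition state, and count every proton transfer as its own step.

2

Step 1: Rate-determining heterolysis of the C–O bond gives TsO⁻ and a tertiary carbocation.
(No 1,2-shift: no single shift to an adjacent carbon would give a more stable cation.)
Step 2: Loss of a β-proton to a water (or ethanol) molecule of the solvent: the C–H bonding pair collapses toward the cationic carbon to form the C=C π bond, yielding the alkene.
Total: 2 elementary steps.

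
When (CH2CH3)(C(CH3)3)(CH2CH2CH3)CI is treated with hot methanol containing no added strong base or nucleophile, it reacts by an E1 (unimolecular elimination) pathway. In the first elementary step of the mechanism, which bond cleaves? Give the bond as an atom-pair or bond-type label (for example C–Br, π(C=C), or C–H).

Step 1: Ionisation: the C–I σ-bond cleaves heterolytically; both bonding electrons depart with I⁻, leaving a tertiary carbocation at the α-carbon.
The bond broken in this step is the C–I bond.

C–I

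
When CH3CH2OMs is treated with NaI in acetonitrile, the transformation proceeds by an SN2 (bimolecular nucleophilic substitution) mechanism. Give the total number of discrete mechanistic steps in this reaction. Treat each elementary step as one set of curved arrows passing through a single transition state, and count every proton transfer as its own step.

Step 1: Backside attack by I⁻ on the carbon bearing the mesylate: the new C–I bond forms as the C–O bond breaks, with Walden inversion at carbon.
Total: 1 elementary step.

1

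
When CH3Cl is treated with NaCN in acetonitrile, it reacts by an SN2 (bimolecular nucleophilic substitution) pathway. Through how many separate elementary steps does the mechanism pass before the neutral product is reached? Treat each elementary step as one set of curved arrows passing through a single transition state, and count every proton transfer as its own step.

Step 1: The cyanide nucleophile donates a lone pair from C to the α-carbon in a backside attack; simultaneously the C–Cl σ-bond breaks and both of its electrons leave with Cl⁻. One concerted step with inversion of configuration.
Total: 1 elementary step.

1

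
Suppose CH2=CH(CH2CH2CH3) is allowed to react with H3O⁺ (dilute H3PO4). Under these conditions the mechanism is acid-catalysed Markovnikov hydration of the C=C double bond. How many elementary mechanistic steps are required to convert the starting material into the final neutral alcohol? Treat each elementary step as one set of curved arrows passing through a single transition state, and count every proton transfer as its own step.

3

Step 1: The π electrons of the C=C bond attack a proton of H3O⁺; Markovnikov addition places the new C–H on the less-substituted alkene carbon, so the positive charge ends up on the more-substituted carbon — a secondary carbocation. H2O is released.
(No 1,2-shift: no single shift to an adjacent carbon would give a more stable cation.)
Step 2: Water acts as the nucleophile: an oxygen lone pair bonds to the cationic carbon, giving an oxonium-ion intermediate.
Step 3: Proton transfer from the O–H of the oxonium ion to H2O completes the catalytic cycle and yields the alcohol.
Total: 3 elementary steps.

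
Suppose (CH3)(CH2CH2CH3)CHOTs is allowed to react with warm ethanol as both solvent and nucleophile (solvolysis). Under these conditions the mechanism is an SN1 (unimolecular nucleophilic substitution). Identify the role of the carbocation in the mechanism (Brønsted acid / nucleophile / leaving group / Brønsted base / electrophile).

Step 2: CH3CH2OH donates an oxygen lone pair into the empty p orbital of the cation, giving a protonated ether (an oxonium ion).
The carbocation accepts an electron pair into an empty or π* orbital — it is the electrophile.

electrophile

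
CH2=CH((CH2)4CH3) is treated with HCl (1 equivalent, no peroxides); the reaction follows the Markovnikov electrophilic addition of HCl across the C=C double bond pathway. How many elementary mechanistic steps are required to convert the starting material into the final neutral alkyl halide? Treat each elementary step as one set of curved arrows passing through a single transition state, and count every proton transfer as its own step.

Step 1: Electrophilic addition begins with the π(C=C) electrons forming a bond to the proton of HCl. Following Markovnikov's rule, the resulting cation is secondary. The H–Cl bond breaks heterolytically, releasing Cl⁻.
(No 1,2-shift: no single shift to an adjacent carbon would give a more stable cation.)
Step 2: The Cl⁻ anion donates a lone pair to the carbocation, forming the new C–Cl σ-bond and giving the neutral alkyl halide.
Total: 2 elementary steps.

2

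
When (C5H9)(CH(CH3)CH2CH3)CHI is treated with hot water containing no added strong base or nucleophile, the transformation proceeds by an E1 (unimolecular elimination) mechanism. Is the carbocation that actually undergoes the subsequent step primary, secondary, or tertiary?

Step 1: Rate-determining heterolysis of the C–I bond gives I⁻ and a secondary carbocation.
Step 2: A hydride (H with its bonding pair) migrates from the adjacent cyclopentyl carbon to the cationic centre — a 1,2-hydride shift — upgrading the secondary cation to a tertiary one.
The cation rearranges from secondary to tertiary via a 1,2-hydride shift from the adjacent cyclopentyl carbon; the tertiary cation is what reacts next.

tertiary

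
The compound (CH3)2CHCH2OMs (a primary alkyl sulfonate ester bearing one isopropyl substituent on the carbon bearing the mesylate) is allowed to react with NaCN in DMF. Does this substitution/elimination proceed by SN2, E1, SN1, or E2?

Conditions: a primary substrate with a strong nucleophile in the polar aprotic solvent DMF.
These conditions are the textbook signature of the SN2 pathway.
An unhindered substrate with a strong nucleophile in a polar aprotic solvent favours one-step backside displacement.

SN2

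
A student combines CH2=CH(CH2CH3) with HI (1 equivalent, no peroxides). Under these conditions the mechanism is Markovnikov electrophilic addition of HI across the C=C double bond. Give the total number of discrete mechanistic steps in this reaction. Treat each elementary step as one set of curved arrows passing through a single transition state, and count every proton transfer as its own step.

Step 1: Protonation of the alkene by HI: the π bond acts as the nucleophile and picks up H⁺, giving the more stable (Markovnikov) secondary carbocation. The H–I bond breaks heterolytically, releasing I⁻.
(No 1,2-shift: no single shift to an adjacent carbon would give a more stable cation.)
Step 2: Nucleophilic attack by I⁻ on the carbocation completes the addition, giving R–I.
Total: 2 elementary steps.

2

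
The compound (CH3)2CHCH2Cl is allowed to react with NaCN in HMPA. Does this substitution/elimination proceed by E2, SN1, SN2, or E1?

Conditions: a primary substrate with a strong nucleophile in the polar aprotic solvent HMPA.
These conditions are the textbook signature of the SN2 pathway.
An unhindered substrate with a strong nucleophile in a polar aprotic solvent favours one-step backside displacement.

SN2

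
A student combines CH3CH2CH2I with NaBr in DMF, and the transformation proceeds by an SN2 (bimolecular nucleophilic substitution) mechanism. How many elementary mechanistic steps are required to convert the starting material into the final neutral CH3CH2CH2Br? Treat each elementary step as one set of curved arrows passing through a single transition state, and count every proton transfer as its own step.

Step 1: The bromide nucleophile donates a lone pair from Br to the α-carbon in a backside attack; simultaneously the C–I σ-bond breaks and both of its electrons leave with I⁻. One concerted step with inversion of configuration.
Total: 1 elementary step.

1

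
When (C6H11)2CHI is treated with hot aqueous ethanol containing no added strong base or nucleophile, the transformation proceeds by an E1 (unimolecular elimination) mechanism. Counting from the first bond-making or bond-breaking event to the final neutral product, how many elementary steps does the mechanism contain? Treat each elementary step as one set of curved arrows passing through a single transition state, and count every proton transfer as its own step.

Step 1: The C–I bond breaks with both electrons going to the iodide; I⁻ leaves and a secondary carbocation remains.
Step 2: A 1,2-hydride shift from the adjacent cyclohexyl carbon moves the positive charge from the secondary centre to an adjacent carbon, generating a more stable tertiary carbocation.
Step 3: Loss of a β-proton to a water (or ethanol) molecule of the solvent: the C–H bonding pair collapses toward the cationic carbon to form the C=C π bond, yielding the alkene.
Total: 3 elementary steps.

3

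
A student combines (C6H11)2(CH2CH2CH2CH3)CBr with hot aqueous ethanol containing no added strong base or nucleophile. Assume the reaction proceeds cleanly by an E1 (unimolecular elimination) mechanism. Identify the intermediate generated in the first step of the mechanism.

Step 1: Rate-determining heterolysis of the C–Br bond gives Br⁻ and a tertiary carbocation.
After step 1 the species present is a tertiary carbocation.

tertiary carbocation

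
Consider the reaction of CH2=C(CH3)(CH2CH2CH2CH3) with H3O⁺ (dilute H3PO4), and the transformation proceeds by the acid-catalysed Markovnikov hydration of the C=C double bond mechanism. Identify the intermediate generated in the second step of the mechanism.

oxonium ion

Step 1: Electrophilic addition begins with the π(C=C) electrons forming a bond to the proton of H3O⁺. Following Markovnikov's rule, the resulting cation is tertiary. H2O is released.
Step 2: A lone pair on the oxygen of H2O attacks the carbocation, forming a C–O bond and an oxonium ion (a protonated alcohol).
After step 2 the species present is an oxonium ion.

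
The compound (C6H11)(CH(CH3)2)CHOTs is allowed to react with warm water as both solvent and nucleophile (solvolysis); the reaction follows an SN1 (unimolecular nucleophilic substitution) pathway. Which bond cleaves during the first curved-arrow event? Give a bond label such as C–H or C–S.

Step 1: Rate-determining heterolysis of the C–O bond gives TsO⁻ and a secondary carbocation.
The bond broken in this step is the C–O bond.

C–O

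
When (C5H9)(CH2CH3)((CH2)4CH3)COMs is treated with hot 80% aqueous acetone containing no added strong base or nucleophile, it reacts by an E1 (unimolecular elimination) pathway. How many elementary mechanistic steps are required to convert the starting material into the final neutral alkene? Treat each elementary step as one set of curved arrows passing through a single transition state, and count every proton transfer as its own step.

Step 1: Unassisted departure of MsO⁻ (taking the C–O bonding pair) generates a tertiary carbocation.
(No 1,2-shift: no single shift to an adjacent carbon would give a more stable cation.)
Step 2: A water molecule (solvent) deprotonates a β-carbon; as the C–H bond breaks, those electrons form the new alkene π bond.
Total: 2 elementary steps.

2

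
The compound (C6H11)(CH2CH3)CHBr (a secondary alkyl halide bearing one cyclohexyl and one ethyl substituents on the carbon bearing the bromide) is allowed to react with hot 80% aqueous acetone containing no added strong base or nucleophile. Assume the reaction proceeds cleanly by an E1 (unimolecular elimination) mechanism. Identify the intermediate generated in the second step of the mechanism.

tertiary carbocation

Step 1: Rate-determining heterolysis of the C–Br bond gives Br⁻ and a secondary carbocation.
Step 2: A 1,2-hydride shift from the adjacent cyclohexyl carbon moves the positive charge from the secondary centre to an adjacent carbon, generating a more stable tertiary carbocation.
After step 2 the species present is a tertiary carbocation.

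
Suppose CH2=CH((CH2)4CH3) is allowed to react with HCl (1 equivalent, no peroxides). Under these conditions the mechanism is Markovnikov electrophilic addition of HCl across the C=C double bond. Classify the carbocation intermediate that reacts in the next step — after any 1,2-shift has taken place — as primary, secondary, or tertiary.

Step 1: The π electrons of the C=C bond attack a proton of HCl; Markovnikov addition places the new C–H on the less-substituted alkene carbon, so the positive charge ends up on the more-substituted carbon — a secondary carbocation. The H–Cl bond breaks heterolytically, releasing Cl⁻.
No single 1,2-shift to an adjacent carbon would give a more-substituted cation, so no rearrangement occurs.

secondary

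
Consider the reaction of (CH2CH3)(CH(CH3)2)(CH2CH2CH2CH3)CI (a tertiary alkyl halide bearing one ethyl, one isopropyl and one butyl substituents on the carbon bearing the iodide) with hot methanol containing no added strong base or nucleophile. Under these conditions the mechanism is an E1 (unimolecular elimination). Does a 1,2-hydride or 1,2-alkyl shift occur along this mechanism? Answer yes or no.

no

The first-formed carbocation is tertiary.
No single 1,2-shift to an adjacent carbon would produce a more-substituted cation than the one already present, so no rearrangement occurs.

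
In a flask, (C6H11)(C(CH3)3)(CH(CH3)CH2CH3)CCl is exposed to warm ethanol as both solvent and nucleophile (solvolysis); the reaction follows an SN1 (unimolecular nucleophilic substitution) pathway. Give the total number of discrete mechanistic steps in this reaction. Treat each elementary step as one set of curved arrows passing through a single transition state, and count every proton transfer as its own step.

Step 1: Rate-determining heterolysis of the C–Cl bond gives Cl⁻ and a tertiary carbocation.
(No 1,2-shift: no single shift to an adjacent carbon would give a more stable cation.)
Step 2: A lone pair on the oxygen of CH3CH2OH attacks the carbocation, forming a new C–O σ-bond and an oxonium ion.
Step 3: Proton transfer from the O–H of the oxonium ion to a solvent molecule delivers the neutral ether.
Total: 3 elementary steps.

3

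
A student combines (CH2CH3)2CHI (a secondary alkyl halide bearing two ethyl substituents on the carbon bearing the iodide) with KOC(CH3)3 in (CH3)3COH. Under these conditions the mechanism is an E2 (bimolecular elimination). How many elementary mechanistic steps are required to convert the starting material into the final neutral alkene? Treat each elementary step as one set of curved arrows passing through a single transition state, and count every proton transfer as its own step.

Step 1: In one step, (CH3)3CO⁻ pulls off a β-proton, the C–I bond cleaves, and a C=C double bond forms between the α- and β-carbons (E2, anti elimination).
Total: 1 elementary step.

1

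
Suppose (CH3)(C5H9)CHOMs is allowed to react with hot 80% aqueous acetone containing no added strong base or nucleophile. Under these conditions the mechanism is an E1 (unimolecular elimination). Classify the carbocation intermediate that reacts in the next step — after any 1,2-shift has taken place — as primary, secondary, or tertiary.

tertiary

Step 1: Rate-determining heterolysis of the C–O bond gives MsO⁻ and a secondary carbocation.
Step 2: A 1,2-hydride shift from the adjacent cyclopentyl carbon moves the positive charge from the secondary centre to an adjacent carbon, generating a more stable tertiary carbocation.
The cation rearranges from secondary to tertiary via a 1,2-hydride shift from the adjacent cyclopentyl carbon; the tertiary cation is what reacts next.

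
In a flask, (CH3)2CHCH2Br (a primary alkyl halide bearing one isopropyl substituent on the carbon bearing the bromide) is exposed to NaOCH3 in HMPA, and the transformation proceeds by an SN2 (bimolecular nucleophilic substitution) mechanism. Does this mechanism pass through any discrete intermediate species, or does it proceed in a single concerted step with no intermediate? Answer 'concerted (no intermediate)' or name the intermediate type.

concerted (no intermediate)

Backside attack by CH3O⁻ on the carbon bearing the bromide: the new C–O bond forms as the C–Br bond breaks, with Walden inversion at carbon.
All bond changes occur in one transition state; no discrete intermediate is formed.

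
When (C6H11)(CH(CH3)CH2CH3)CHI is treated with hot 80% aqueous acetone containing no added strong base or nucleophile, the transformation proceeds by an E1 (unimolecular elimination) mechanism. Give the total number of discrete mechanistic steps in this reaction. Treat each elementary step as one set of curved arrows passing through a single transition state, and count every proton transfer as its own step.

3

Step 1: Rate-determining heterolysis of the C–I bond gives I⁻ and a secondary carbocation.
Step 2: Carbocation rearrangement: a 1,2-hydride shift from the adjacent sec-butyl carbon converts the initially-formed secondary cation into the more stable tertiary cation.
Step 3: A water molecule (solvent) deprotonates a β-carbon; as the C–H bond breaks, those electrons form the new alkene π bond.
Total: 3 elementary steps.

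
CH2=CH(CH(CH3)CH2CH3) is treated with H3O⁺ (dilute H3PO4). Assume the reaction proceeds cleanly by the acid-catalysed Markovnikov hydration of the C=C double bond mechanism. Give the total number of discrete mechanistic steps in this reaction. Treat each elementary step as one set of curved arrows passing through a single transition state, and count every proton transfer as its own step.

Step 1: The π electrons of the C=C bond attack a proton of H3O⁺; Markovnikov addition places the new C–H on the less-substituted alkene carbon, so the positive charge ends up on the more-substituted carbon — a secondary carbocation. H2O is released.
Step 2: A 1,2-hydride shift from the adjacent sec-butyl carbon moves the positive charge from the secondary centre to an adjacent carbon, generating a more stable tertiary carbocation.
Step 3: Water acts as the nucleophile: an oxygen lone pair bonds to the cationic carbon, giving an oxonium-ion intermediate.
Step 4: Proton transfer from the O–H of the oxonium ion to H2O completes the catalytic cycle and yields the alcohol.
Total: 4 elementary steps.

4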